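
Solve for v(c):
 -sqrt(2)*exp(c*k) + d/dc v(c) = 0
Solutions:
 v(c) = C1 + sqrt(2)*exp(c*k)/k


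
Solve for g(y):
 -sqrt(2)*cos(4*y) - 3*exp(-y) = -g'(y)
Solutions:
 g(y) = C1 + sqrt(2)*sin(4*y)/4 - 3*exp(-y)


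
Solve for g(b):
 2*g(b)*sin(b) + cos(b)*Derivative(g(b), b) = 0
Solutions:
 g(b) = C1*cos(b)^2


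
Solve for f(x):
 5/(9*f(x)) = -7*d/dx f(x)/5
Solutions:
 f(x) = -sqrt(C1 - 350*x)/21
 f(x) = sqrt(C1 - 350*x)/21


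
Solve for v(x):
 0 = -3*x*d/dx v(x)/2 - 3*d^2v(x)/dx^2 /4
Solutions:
 v(x) = C1 + C2*erf(x)


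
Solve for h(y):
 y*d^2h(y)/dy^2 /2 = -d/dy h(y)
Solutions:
 h(y) = C1 + C2/y


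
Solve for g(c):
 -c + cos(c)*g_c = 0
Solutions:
 g(c) = C1 + Integral(c/cos(c), c)


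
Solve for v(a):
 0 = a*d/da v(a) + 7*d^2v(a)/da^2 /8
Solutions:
 v(a) = C1 + C2*erf(2*sqrt(7)*a/7)


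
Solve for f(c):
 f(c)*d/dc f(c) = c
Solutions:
 f(c) = -sqrt(C1 + c^2)
 f(c) = sqrt(C1 + c^2)


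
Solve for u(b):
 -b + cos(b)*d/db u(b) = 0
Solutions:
 u(b) = C1 + Integral(b/cos(b), b)


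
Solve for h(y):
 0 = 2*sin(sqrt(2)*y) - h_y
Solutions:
 h(y) = C1 - sqrt(2)*cos(sqrt(2)*y)


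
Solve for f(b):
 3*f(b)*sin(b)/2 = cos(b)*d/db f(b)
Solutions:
 f(b) = C1/cos(b)^(3/2)


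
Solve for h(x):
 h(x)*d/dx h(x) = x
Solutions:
 h(x) = -sqrt(C1 + x^2)
 h(x) = sqrt(C1 + x^2)


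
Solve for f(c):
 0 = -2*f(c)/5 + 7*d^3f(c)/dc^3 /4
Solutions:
 f(c) = C3*exp(2*35^(2/3)*c/35) + (C1*sin(sqrt(3)*35^(2/3)*c/35) + C2*cos(sqrt(3)*35^(2/3)*c/35))*exp(-35^(2/3)*c/35)


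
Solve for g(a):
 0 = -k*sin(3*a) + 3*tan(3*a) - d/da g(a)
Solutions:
 g(a) = C1 + k*cos(3*a)/3 - log(cos(3*a))


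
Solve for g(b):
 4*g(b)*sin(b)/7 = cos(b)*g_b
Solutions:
 g(b) = C1/cos(b)^(4/7)


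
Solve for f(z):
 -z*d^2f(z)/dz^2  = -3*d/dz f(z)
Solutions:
 f(z) = C1 + C2*z^4


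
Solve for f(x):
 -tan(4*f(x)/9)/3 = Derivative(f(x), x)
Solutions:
 f(x) = -9*asin(C1*exp(-4*x/27))/4 + 9*pi/4
 f(x) = 9*asin(C1*exp(-4*x/27))/4


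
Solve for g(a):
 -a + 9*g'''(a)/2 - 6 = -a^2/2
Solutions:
 g(a) = C1 + C2*a + C3*a^2 - a^5/540 + a^4/108 + 2*a^3/9


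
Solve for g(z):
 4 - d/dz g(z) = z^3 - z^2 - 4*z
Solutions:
 g(z) = C1 - z^4/4 + z^3/3 + 2*z^2 + 4*z


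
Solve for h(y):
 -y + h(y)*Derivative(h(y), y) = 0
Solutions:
 h(y) = -sqrt(C1 + y^2)
 h(y) = sqrt(C1 + y^2)


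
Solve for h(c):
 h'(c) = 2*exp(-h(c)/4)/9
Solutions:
 h(c) = 4*log(C1 + c/18)


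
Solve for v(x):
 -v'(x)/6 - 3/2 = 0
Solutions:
 v(x) = C1 - 9*x


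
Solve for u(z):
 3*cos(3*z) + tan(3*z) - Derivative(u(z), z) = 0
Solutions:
 u(z) = C1 - log(cos(3*z))/3 + sin(3*z)


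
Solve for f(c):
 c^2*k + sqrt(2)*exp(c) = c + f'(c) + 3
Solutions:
 f(c) = C1 + c^3*k/3 - c^2/2 - 3*c + sqrt(2)*exp(c)


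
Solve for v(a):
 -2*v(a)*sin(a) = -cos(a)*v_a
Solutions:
 v(a) = C1/cos(a)^2


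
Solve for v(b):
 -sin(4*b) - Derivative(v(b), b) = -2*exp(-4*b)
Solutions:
 v(b) = C1 + cos(4*b)/4 - exp(-4*b)/2


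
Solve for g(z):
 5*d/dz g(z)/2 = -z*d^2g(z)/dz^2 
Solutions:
 g(z) = C1 + C2/z^(3/2)


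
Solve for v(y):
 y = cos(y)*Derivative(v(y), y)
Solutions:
 v(y) = C1 + Integral(y/cos(y), y)


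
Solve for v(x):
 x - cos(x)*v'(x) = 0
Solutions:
 v(x) = C1 + Integral(x/cos(x), x)


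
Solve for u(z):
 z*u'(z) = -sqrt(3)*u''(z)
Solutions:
 u(z) = C1 + C2*erf(sqrt(2)*3^(3/4)*z/6)


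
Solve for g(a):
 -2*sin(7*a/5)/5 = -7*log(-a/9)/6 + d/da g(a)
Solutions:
 g(a) = C1 + 7*a*log(-a)/6 - 7*a*log(3)/3 - 7*a/6 + 2*cos(7*a/5)/7


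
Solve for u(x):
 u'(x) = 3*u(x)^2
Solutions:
 u(x) = -1/(C1 + 3*x)


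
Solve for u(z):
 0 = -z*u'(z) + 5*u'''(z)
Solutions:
 u(z) = C1 + Integral(C2*airyai(5^(2/3)*z/5) + C3*airybi(5^(2/3)*z/5), z)


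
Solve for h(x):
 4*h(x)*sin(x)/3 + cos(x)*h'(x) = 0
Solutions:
 h(x) = C1*cos(x)^(4/3)


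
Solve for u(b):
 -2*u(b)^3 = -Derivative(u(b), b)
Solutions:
 u(b) = -sqrt(2)*sqrt(-1/(C1 + 2*b))/2
 u(b) = sqrt(2)*sqrt(-1/(C1 + 2*b))/2


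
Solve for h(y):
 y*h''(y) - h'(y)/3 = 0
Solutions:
 h(y) = C1 + C2*y^(4/3)


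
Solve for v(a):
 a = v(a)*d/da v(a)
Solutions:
 v(a) = -sqrt(C1 + a^2)
 v(a) = sqrt(C1 + a^2)


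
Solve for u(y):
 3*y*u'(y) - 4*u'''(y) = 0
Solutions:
 u(y) = C1 + Integral(C2*airyai(6^(1/3)*y/2) + C3*airybi(6^(1/3)*y/2), y)


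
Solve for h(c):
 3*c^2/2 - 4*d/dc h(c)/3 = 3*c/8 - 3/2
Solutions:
 h(c) = C1 + 3*c^3/8 - 9*c^2/64 + 9*c/8


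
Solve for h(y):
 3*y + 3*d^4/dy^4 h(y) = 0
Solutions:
 h(y) = C1 + C2*y + C3*y^2 + C4*y^3 - y^5/120


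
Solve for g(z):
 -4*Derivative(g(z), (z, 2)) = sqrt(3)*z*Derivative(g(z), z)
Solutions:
 g(z) = C1 + C2*erf(sqrt(2)*3^(1/4)*z/4)


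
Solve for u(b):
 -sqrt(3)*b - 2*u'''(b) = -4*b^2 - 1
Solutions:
 u(b) = C1 + C2*b + C3*b^2 + b^5/30 - sqrt(3)*b^4/48 + b^3/12


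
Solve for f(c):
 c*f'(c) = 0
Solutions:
 f(c) = C1


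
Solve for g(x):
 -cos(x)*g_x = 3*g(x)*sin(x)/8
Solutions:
 g(x) = C1*cos(x)^(3/8)


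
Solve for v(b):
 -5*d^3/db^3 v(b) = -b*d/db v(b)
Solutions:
 v(b) = C1 + Integral(C2*airyai(5^(2/3)*b/5) + C3*airybi(5^(2/3)*b/5), b)


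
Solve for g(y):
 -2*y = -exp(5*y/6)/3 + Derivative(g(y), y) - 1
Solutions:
 g(y) = C1 - y^2 + y + 2*exp(5*y/6)/5


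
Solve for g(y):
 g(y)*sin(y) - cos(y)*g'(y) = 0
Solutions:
 g(y) = C1/cos(y)


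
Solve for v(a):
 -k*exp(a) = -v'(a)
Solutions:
 v(a) = C1 + k*exp(a)


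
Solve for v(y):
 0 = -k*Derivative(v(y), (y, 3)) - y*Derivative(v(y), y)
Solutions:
 v(y) = C1 + Integral(C2*airyai(y*(-1/k)^(1/3)) + C3*airybi(y*(-1/k)^(1/3)), y)


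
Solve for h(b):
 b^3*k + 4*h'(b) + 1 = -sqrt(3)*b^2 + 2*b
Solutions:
 h(b) = C1 - b^4*k/16 - sqrt(3)*b^3/12 + b^2/4 - b/4


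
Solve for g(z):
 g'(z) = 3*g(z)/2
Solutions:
 g(z) = C1*exp(3*z/2)


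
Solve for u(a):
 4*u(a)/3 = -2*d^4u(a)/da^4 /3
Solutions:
 u(a) = (C1*sin(2^(3/4)*a/2) + C2*cos(2^(3/4)*a/2))*exp(-2^(3/4)*a/2) + (C3*sin(2^(3/4)*a/2) + C4*cos(2^(3/4)*a/2))*exp(2^(3/4)*a/2)


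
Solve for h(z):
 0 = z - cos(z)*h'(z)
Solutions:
 h(z) = C1 + Integral(z/cos(z), z)


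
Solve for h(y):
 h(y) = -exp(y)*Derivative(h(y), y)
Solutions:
 h(y) = C1*exp(exp(-y))


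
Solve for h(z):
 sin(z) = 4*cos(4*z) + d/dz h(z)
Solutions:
 h(z) = C1 - sin(4*z) - cos(z)


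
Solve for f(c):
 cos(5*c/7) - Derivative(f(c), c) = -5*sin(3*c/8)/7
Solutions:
 f(c) = C1 + 7*sin(5*c/7)/5 - 40*cos(3*c/8)/21


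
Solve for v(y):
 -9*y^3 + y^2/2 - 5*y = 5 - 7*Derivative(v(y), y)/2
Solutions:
 v(y) = C1 + 9*y^4/14 - y^3/21 + 5*y^2/7 + 10*y/7


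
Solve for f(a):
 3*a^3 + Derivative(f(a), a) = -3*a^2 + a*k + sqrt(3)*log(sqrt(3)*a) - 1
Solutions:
 f(a) = C1 - 3*a^4/4 - a^3 + a^2*k/2 + sqrt(3)*a*log(a) - sqrt(3)*a - a + sqrt(3)*a*log(3)/2


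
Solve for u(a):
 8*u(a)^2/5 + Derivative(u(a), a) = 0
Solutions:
 u(a) = 5/(C1 + 8*a)


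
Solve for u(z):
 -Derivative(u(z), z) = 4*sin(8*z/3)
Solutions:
 u(z) = C1 + 3*cos(8*z/3)/2


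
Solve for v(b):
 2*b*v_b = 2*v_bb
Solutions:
 v(b) = C1 + C2*erfi(sqrt(2)*b/2)


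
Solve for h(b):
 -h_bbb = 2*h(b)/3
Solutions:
 h(b) = C3*exp(-2^(1/3)*3^(2/3)*b/3) + (C1*sin(2^(1/3)*3^(1/6)*b/2) + C2*cos(2^(1/3)*3^(1/6)*b/2))*exp(2^(1/3)*3^(2/3)*b/6)


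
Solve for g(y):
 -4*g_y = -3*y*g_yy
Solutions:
 g(y) = C1 + C2*y^(7/3)


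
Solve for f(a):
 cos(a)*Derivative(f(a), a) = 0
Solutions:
 f(a) = C1


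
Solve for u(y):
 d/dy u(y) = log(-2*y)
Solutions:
 u(y) = C1 + y*log(-y) + y*(-1 + log(2))


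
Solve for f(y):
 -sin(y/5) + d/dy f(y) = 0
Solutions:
 f(y) = C1 - 5*cos(y/5)


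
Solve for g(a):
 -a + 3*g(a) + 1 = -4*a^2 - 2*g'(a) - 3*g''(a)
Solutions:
 g(a) = -4*a^2/3 + 19*a/9 + (C1*sin(2*sqrt(2)*a/3) + C2*cos(2*sqrt(2)*a/3))*exp(-a/3) + 25/27


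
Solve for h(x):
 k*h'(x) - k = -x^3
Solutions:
 h(x) = C1 + x - x^4/(4*k)


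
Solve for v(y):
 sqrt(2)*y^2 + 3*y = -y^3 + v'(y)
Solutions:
 v(y) = C1 + y^4/4 + sqrt(2)*y^3/3 + 3*y^2/2


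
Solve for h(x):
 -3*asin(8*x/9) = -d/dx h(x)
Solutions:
 h(x) = C1 + 3*x*asin(8*x/9) + 3*sqrt(81 - 64*x^2)/8


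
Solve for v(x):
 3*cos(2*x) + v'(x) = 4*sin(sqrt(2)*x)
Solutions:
 v(x) = C1 - 3*sin(2*x)/2 - 2*sqrt(2)*cos(sqrt(2)*x)


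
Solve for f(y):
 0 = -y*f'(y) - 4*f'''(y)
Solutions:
 f(y) = C1 + Integral(C2*airyai(-2^(1/3)*y/2) + C3*airybi(-2^(1/3)*y/2), y)


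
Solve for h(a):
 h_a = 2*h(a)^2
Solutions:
 h(a) = -1/(C1 + 2*a)


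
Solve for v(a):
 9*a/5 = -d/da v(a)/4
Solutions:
 v(a) = C1 - 18*a^2/5


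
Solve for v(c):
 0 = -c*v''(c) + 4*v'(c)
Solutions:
 v(c) = C1 + C2*c^5


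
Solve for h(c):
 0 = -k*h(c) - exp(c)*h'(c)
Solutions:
 h(c) = C1*exp(k*exp(-c))


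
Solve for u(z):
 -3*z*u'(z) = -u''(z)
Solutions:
 u(z) = C1 + C2*erfi(sqrt(6)*z/2)


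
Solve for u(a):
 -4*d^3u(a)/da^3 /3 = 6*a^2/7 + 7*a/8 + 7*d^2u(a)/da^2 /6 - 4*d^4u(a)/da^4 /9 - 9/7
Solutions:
 u(a) = C1 + C2*a + C3*exp(a*(6 - sqrt(78))/4) + C4*exp(a*(6 + sqrt(78))/4) - 3*a^4/49 + 425*a^3/2744 - 624*a^2/2401


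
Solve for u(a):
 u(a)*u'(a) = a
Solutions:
 u(a) = -sqrt(C1 + a^2)
 u(a) = sqrt(C1 + a^2)


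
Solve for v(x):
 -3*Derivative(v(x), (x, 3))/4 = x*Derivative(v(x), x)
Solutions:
 v(x) = C1 + Integral(C2*airyai(-6^(2/3)*x/3) + C3*airybi(-6^(2/3)*x/3), x)


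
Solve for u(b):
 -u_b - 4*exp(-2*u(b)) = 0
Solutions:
 u(b) = log(-sqrt(C1 - 8*b))
 u(b) = log(C1 - 8*b)/2


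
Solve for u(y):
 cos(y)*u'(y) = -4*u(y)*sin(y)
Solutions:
 u(y) = C1*cos(y)^4


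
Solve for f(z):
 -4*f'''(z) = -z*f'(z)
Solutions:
 f(z) = C1 + Integral(C2*airyai(2^(1/3)*z/2) + C3*airybi(2^(1/3)*z/2), z)


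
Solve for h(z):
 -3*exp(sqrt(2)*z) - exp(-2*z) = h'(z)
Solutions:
 h(z) = C1 - 3*sqrt(2)*exp(sqrt(2)*z)/2 + exp(-2*z)/2


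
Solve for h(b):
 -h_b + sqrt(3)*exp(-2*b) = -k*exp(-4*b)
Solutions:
 h(b) = C1 - k*exp(-4*b)/4 - sqrt(3)*exp(-2*b)/2


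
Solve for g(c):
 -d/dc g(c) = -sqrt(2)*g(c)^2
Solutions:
 g(c) = -1/(C1 + sqrt(2)*c)


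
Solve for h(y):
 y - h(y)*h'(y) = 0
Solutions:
 h(y) = -sqrt(C1 + y^2)
 h(y) = sqrt(C1 + y^2)


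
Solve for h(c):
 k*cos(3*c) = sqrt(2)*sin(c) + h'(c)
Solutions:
 h(c) = C1 + k*sin(3*c)/3 + sqrt(2)*cos(c)


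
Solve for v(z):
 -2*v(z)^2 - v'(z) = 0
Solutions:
 v(z) = 1/(C1 + 2*z)


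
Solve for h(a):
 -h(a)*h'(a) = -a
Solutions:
 h(a) = -sqrt(C1 + a^2)
 h(a) = sqrt(C1 + a^2)


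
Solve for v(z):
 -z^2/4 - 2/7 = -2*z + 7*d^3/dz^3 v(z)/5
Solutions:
 v(z) = C1 + C2*z + C3*z^2 - z^5/336 + 5*z^4/84 - 5*z^3/147


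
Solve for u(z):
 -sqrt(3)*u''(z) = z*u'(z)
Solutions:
 u(z) = C1 + C2*erf(sqrt(2)*3^(3/4)*z/6)


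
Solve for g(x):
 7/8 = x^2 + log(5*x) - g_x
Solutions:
 g(x) = C1 + x^3/3 + x*log(x) - 15*x/8 + x*log(5)


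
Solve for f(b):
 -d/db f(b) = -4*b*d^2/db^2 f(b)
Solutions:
 f(b) = C1 + C2*b^(5/4)


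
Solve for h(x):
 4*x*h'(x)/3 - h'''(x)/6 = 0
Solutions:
 h(x) = C1 + Integral(C2*airyai(2*x) + C3*airybi(2*x), x)


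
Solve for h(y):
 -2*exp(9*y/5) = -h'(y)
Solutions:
 h(y) = C1 + 10*exp(9*y/5)/9


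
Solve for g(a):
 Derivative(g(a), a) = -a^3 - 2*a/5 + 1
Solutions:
 g(a) = C1 - a^4/4 - a^2/5 + a


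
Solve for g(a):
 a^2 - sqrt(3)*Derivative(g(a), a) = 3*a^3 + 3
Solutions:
 g(a) = C1 - sqrt(3)*a^4/4 + sqrt(3)*a^3/9 - sqrt(3)*a


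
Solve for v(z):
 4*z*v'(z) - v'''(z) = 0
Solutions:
 v(z) = C1 + Integral(C2*airyai(2^(2/3)*z) + C3*airybi(2^(2/3)*z), z)


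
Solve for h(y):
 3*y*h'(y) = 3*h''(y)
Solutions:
 h(y) = C1 + C2*erfi(sqrt(2)*y/2)


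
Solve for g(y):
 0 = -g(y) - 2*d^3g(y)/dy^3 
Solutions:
 g(y) = C3*exp(-2^(2/3)*y/2) + (C1*sin(2^(2/3)*sqrt(3)*y/4) + C2*cos(2^(2/3)*sqrt(3)*y/4))*exp(2^(2/3)*y/4)


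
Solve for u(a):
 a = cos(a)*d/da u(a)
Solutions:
 u(a) = C1 + Integral(a/cos(a), a)


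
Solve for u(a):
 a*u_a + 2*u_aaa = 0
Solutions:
 u(a) = C1 + Integral(C2*airyai(-2^(2/3)*a/2) + C3*airybi(-2^(2/3)*a/2), a)


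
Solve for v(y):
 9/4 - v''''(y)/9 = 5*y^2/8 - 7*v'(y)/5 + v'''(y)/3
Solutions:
 v(y) = C1 + C2*exp(-y*(10^(1/3)/(2*(3*sqrt(301) + 53)^(1/3)) + 1 + 10^(2/3)*(3*sqrt(301) + 53)^(1/3)/20))*sin(10^(1/3)*sqrt(3)*y*(-10^(1/3)*(3*sqrt(301) + 53)^(1/3) + 10/(3*sqrt(301) + 53)^(1/3))/20) + C3*exp(-y*(10^(1/3)/(2*(3*sqrt(301) + 53)^(1/3)) + 1 + 10^(2/3)*(3*sqrt(301) + 53)^(1/3)/20))*cos(10^(1/3)*sqrt(3)*y*(-10^(1/3)*(3*sqrt(301) + 53)^(1/3) + 10/(3*sqrt(301) + 53)^(1/3))/20) + C4*exp(y*(-1 + 10^(1/3)/(3*sqrt(301) + 53)^(1/3) + 10^(2/3)*(3*sqrt(301) + 53)^(1/3)/10)) + 25*y^3/168 - 205*y/147


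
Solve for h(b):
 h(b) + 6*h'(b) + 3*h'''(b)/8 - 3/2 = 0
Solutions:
 h(b) = C1*exp(6^(1/3)*b*(-8*3^(1/3)/(3 + sqrt(777))^(1/3) + 2^(1/3)*(3 + sqrt(777))^(1/3))/6)*sin(2^(1/3)*3^(1/6)*b*(4/(3 + sqrt(777))^(1/3) + 2^(1/3)*3^(2/3)*(3 + sqrt(777))^(1/3)/6)) + C2*exp(6^(1/3)*b*(-8*3^(1/3)/(3 + sqrt(777))^(1/3) + 2^(1/3)*(3 + sqrt(777))^(1/3))/6)*cos(2^(1/3)*3^(1/6)*b*(4/(3 + sqrt(777))^(1/3) + 2^(1/3)*3^(2/3)*(3 + sqrt(777))^(1/3)/6)) + C3*exp(-6^(1/3)*b*(-8*3^(1/3)/(3 + sqrt(777))^(1/3) + 2^(1/3)*(3 + sqrt(777))^(1/3))/3) + 3/2


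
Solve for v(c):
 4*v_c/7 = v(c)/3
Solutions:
 v(c) = C1*exp(7*c/12)


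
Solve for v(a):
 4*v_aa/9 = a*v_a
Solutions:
 v(a) = C1 + C2*erfi(3*sqrt(2)*a/4)


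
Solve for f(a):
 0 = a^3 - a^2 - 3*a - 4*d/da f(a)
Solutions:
 f(a) = C1 + a^4/16 - a^3/12 - 3*a^2/8


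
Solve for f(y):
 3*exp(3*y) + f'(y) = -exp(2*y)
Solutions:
 f(y) = C1 - exp(3*y) - exp(2*y)/2


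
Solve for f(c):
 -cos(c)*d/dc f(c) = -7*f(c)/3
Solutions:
 f(c) = C1*(sin(c) + 1)^(7/6)/(sin(c) - 1)^(7/6)


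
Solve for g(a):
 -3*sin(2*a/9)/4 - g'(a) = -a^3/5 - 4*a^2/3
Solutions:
 g(a) = C1 + a^4/20 + 4*a^3/9 + 27*cos(2*a/9)/8


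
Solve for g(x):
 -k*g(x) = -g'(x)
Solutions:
 g(x) = C1*exp(k*x)


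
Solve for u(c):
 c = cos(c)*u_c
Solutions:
 u(c) = C1 + Integral(c/cos(c), c)


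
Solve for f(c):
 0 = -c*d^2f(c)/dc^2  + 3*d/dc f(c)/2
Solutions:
 f(c) = C1 + C2*c^(5/2)


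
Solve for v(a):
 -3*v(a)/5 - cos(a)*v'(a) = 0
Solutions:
 v(a) = C1*(sin(a) - 1)^(3/10)/(sin(a) + 1)^(3/10)


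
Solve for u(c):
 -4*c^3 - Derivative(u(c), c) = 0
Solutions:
 u(c) = C1 - c^4


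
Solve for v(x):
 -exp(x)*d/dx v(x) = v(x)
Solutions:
 v(x) = C1*exp(exp(-x))


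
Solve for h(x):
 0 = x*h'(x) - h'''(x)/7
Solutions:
 h(x) = C1 + Integral(C2*airyai(7^(1/3)*x) + C3*airybi(7^(1/3)*x), x)


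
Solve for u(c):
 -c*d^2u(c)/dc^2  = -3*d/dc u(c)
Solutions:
 u(c) = C1 + C2*c^4


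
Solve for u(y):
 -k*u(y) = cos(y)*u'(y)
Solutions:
 u(y) = C1*exp(k*(log(sin(y) - 1) - log(sin(y) + 1))/2)


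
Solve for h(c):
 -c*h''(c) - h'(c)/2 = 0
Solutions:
 h(c) = C1 + C2*sqrt(c)


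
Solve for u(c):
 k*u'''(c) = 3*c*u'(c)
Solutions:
 u(c) = C1 + Integral(C2*airyai(3^(1/3)*c*(1/k)^(1/3)) + C3*airybi(3^(1/3)*c*(1/k)^(1/3)), c)


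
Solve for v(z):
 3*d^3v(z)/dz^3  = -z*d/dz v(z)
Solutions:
 v(z) = C1 + Integral(C2*airyai(-3^(2/3)*z/3) + C3*airybi(-3^(2/3)*z/3), z)


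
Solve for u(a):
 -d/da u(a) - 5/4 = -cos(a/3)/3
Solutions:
 u(a) = C1 - 5*a/4 + sin(a/3)


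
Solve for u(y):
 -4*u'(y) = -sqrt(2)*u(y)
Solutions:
 u(y) = C1*exp(sqrt(2)*y/4)


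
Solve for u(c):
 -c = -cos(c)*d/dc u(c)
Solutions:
 u(c) = C1 + Integral(c/cos(c), c)


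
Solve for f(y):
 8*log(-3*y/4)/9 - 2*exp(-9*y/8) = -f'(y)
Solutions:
 f(y) = C1 - 8*y*log(-y)/9 + 8*y*(-log(3) + 1 + 2*log(2))/9 - 16*exp(-9*y/8)/9


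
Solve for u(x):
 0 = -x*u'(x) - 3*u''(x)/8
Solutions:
 u(x) = C1 + C2*erf(2*sqrt(3)*x/3)


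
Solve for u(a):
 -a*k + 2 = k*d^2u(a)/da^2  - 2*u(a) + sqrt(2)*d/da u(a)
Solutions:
 u(a) = C1*exp(sqrt(2)*a*(sqrt(4*k + 1) - 1)/(2*k)) + C2*exp(-sqrt(2)*a*(sqrt(4*k + 1) + 1)/(2*k)) + a*k/2 + sqrt(2)*k/4 - 1


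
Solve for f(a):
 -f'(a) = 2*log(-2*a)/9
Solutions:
 f(a) = C1 - 2*a*log(-a)/9 + 2*a*(1 - log(2))/9


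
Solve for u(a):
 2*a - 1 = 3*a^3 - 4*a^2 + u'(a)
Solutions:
 u(a) = C1 - 3*a^4/4 + 4*a^3/3 + a^2 - a


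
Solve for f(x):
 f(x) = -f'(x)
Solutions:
 f(x) = C1*exp(-x)


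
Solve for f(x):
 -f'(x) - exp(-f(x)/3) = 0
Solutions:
 f(x) = 3*log(C1 - x/3)


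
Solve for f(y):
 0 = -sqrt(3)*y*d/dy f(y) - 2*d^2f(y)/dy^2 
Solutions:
 f(y) = C1 + C2*erf(3^(1/4)*y/2)


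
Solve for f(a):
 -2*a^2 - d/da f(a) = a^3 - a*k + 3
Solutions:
 f(a) = C1 - a^4/4 - 2*a^3/3 + a^2*k/2 - 3*a


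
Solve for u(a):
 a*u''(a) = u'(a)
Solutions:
 u(a) = C1 + C2*a^2


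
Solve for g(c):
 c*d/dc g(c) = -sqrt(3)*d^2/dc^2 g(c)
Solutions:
 g(c) = C1 + C2*erf(sqrt(2)*3^(3/4)*c/6)


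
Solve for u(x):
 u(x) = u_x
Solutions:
 u(x) = C1*exp(x)


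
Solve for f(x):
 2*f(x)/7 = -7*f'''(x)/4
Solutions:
 f(x) = C3*exp(-2*7^(1/3)*x/7) + (C1*sin(sqrt(3)*7^(1/3)*x/7) + C2*cos(sqrt(3)*7^(1/3)*x/7))*exp(7^(1/3)*x/7)


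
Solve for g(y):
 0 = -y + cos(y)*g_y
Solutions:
 g(y) = C1 + Integral(y/cos(y), y)


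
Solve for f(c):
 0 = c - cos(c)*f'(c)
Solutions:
 f(c) = C1 + Integral(c/cos(c), c)


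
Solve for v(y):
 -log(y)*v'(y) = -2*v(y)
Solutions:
 v(y) = C1*exp(2*li(y))


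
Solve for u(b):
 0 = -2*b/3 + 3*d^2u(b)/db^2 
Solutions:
 u(b) = C1 + C2*b + b^3/27


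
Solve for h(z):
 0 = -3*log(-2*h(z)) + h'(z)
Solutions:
 -Integral(1/(log(-_y) + log(2)), (_y, h(z)))/3 = C1 - z


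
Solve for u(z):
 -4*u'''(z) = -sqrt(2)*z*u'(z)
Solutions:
 u(z) = C1 + Integral(C2*airyai(sqrt(2)*z/2) + C3*airybi(sqrt(2)*z/2), z)


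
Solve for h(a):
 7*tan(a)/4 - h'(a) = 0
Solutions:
 h(a) = C1 - 7*log(cos(a))/4


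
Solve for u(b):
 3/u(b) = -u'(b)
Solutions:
 u(b) = -sqrt(C1 - 6*b)
 u(b) = sqrt(C1 - 6*b)


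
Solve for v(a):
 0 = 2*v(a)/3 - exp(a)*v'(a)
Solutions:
 v(a) = C1*exp(-2*exp(-a)/3)


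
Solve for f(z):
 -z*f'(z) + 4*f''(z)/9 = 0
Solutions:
 f(z) = C1 + C2*erfi(3*sqrt(2)*z/4)


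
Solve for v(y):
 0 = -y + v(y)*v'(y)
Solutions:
 v(y) = -sqrt(C1 + y^2)
 v(y) = sqrt(C1 + y^2)


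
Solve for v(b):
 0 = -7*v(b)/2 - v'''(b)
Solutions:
 v(b) = C3*exp(-2^(2/3)*7^(1/3)*b/2) + (C1*sin(2^(2/3)*sqrt(3)*7^(1/3)*b/4) + C2*cos(2^(2/3)*sqrt(3)*7^(1/3)*b/4))*exp(2^(2/3)*7^(1/3)*b/4)


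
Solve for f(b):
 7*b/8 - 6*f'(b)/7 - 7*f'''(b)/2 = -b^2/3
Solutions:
 f(b) = C1 + C2*sin(2*sqrt(3)*b/7) + C3*cos(2*sqrt(3)*b/7) + 7*b^3/54 + 49*b^2/96 - 343*b/108


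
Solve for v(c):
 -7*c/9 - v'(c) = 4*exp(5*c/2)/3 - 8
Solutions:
 v(c) = C1 - 7*c^2/18 + 8*c - 8*exp(5*c/2)/15


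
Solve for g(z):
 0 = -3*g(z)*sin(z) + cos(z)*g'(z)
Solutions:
 g(z) = C1/cos(z)^3


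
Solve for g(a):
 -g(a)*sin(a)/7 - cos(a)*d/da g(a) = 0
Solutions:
 g(a) = C1*cos(a)^(1/7)


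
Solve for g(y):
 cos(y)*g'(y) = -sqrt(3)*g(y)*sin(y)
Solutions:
 g(y) = C1*cos(y)^(sqrt(3))


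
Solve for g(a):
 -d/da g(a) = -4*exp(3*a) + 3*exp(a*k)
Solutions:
 g(a) = C1 + 4*exp(3*a)/3 - 3*exp(a*k)/k


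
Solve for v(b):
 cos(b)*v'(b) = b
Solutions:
 v(b) = C1 + Integral(b/cos(b), b)


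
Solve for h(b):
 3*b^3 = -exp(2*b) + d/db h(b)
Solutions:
 h(b) = C1 + 3*b^4/4 + exp(2*b)/2


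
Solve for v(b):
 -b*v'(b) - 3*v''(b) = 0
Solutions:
 v(b) = C1 + C2*erf(sqrt(6)*b/6)


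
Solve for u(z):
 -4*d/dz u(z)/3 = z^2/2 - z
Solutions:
 u(z) = C1 - z^3/8 + 3*z^2/8


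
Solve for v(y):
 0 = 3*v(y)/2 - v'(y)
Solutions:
 v(y) = C1*exp(3*y/2)


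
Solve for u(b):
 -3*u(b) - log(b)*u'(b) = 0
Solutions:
 u(b) = C1*exp(-3*li(b))


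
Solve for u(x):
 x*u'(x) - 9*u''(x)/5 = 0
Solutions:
 u(x) = C1 + C2*erfi(sqrt(10)*x/6)


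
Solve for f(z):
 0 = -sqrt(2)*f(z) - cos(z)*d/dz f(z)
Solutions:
 f(z) = C1*(sin(z) - 1)^(sqrt(2)/2)/(sin(z) + 1)^(sqrt(2)/2)


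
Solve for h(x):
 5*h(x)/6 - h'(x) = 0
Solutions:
 h(x) = C1*exp(5*x/6)


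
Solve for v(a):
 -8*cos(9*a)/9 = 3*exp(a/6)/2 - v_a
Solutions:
 v(a) = C1 + 9*exp(a/6) + 8*sin(9*a)/81


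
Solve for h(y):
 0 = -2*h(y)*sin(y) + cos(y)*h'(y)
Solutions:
 h(y) = C1/cos(y)^2


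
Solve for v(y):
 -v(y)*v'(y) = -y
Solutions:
 v(y) = -sqrt(C1 + y^2)
 v(y) = sqrt(C1 + y^2)


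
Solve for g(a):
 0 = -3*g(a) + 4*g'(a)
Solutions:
 g(a) = C1*exp(3*a/4)


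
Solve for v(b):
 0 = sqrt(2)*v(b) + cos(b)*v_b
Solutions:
 v(b) = C1*(sin(b) - 1)^(sqrt(2)/2)/(sin(b) + 1)^(sqrt(2)/2)


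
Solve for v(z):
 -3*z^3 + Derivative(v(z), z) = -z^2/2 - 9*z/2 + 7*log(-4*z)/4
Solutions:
 v(z) = C1 + 3*z^4/4 - z^3/6 - 9*z^2/4 + 7*z*log(-z)/4 + 7*z*(-1 + 2*log(2))/4


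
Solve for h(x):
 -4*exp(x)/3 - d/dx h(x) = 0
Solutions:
 h(x) = C1 - 4*exp(x)/3


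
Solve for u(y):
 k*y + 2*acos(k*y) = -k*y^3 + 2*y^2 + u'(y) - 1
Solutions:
 u(y) = C1 + k*y^4/4 + k*y^2/2 - 2*y^3/3 + y + 2*Piecewise((y*acos(k*y) - sqrt(-k^2*y^2 + 1)/k, Ne(k, 0)), (pi*y/2, True))


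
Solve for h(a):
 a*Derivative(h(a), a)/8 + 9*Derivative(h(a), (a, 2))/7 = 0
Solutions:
 h(a) = C1 + C2*erf(sqrt(7)*a/12)


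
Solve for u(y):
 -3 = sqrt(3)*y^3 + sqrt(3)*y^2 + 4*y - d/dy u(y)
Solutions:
 u(y) = C1 + sqrt(3)*y^4/4 + sqrt(3)*y^3/3 + 2*y^2 + 3*y


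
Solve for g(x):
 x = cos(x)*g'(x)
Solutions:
 g(x) = C1 + Integral(x/cos(x), x)


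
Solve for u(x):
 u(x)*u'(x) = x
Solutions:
 u(x) = -sqrt(C1 + x^2)
 u(x) = sqrt(C1 + x^2)


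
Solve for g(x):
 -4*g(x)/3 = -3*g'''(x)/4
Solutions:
 g(x) = C3*exp(2*6^(1/3)*x/3) + (C1*sin(2^(1/3)*3^(5/6)*x/3) + C2*cos(2^(1/3)*3^(5/6)*x/3))*exp(-6^(1/3)*x/3)


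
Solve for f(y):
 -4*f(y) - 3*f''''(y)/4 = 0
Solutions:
 f(y) = (C1*sin(sqrt(2)*3^(3/4)*y/3) + C2*cos(sqrt(2)*3^(3/4)*y/3))*exp(-sqrt(2)*3^(3/4)*y/3) + (C3*sin(sqrt(2)*3^(3/4)*y/3) + C4*cos(sqrt(2)*3^(3/4)*y/3))*exp(sqrt(2)*3^(3/4)*y/3)


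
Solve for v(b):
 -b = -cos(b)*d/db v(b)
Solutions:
 v(b) = C1 + Integral(b/cos(b), b)


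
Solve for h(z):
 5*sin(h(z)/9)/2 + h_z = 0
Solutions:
 5*z/2 + 9*log(cos(h(z)/9) - 1)/2 - 9*log(cos(h(z)/9) + 1)/2 = C1


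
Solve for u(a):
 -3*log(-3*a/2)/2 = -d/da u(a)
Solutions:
 u(a) = C1 + 3*a*log(-a)/2 + 3*a*(-1 - log(2) + log(3))/2


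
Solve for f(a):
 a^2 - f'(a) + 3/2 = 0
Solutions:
 f(a) = C1 + a^3/3 + 3*a/2


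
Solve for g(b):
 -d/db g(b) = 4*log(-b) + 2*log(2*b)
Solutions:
 g(b) = C1 - 6*b*log(b) + 2*b*(-log(2) + 3 - 2*I*pi)


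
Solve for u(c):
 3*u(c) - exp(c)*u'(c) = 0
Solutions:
 u(c) = C1*exp(-3*exp(-c))


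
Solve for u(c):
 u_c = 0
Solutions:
 u(c) = C1


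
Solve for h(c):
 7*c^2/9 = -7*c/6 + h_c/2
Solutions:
 h(c) = C1 + 14*c^3/27 + 7*c^2/6


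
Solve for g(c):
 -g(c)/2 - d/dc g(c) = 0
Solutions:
 g(c) = C1*exp(-c/2)


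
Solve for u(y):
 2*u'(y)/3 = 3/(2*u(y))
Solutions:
 u(y) = -sqrt(C1 + 18*y)/2
 u(y) = sqrt(C1 + 18*y)/2


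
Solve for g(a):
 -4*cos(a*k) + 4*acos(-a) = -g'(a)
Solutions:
 g(a) = C1 - 4*a*acos(-a) - 4*sqrt(1 - a^2) + 4*Piecewise((sin(a*k)/k, Ne(k, 0)), (a, True))


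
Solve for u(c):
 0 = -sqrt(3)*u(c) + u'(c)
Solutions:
 u(c) = C1*exp(sqrt(3)*c)


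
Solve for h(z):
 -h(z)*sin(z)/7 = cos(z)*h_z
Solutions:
 h(z) = C1*cos(z)^(1/7)


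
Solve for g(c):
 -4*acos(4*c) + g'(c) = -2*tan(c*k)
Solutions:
 g(c) = C1 + 4*c*acos(4*c) - sqrt(1 - 16*c^2) - 2*Piecewise((-log(cos(c*k))/k, Ne(k, 0)), (0, True))


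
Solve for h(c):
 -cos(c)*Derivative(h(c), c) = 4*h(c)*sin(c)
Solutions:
 h(c) = C1*cos(c)^4


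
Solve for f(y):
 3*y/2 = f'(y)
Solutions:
 f(y) = C1 + 3*y^2/4


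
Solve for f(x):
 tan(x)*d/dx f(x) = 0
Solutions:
 f(x) = C1


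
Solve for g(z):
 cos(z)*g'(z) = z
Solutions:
 g(z) = C1 + Integral(z/cos(z), z)


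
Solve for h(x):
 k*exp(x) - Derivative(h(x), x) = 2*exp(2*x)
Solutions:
 h(x) = C1 + k*exp(x) - exp(2*x)


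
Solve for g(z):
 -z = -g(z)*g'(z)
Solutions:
 g(z) = -sqrt(C1 + z^2)
 g(z) = sqrt(C1 + z^2)


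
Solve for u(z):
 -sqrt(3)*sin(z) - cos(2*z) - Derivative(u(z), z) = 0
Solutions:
 u(z) = C1 - sin(2*z)/2 + sqrt(3)*cos(z)


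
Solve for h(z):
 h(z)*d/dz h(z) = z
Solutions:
 h(z) = -sqrt(C1 + z^2)
 h(z) = sqrt(C1 + z^2)


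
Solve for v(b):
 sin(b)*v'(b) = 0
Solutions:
 v(b) = C1


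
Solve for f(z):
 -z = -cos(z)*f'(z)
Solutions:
 f(z) = C1 + Integral(z/cos(z), z)


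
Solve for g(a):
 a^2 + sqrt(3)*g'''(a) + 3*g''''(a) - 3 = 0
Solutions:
 g(a) = C1 + C2*a + C3*a^2 + C4*exp(-sqrt(3)*a/3) - sqrt(3)*a^5/180 + a^4/12 - sqrt(3)*a^3/6


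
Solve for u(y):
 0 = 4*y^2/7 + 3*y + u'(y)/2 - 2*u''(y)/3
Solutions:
 u(y) = C1 + C2*exp(3*y/4) - 8*y^3/21 - 95*y^2/21 - 760*y/63


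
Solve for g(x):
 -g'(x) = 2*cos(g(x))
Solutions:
 g(x) = pi - asin((C1 + exp(4*x))/(C1 - exp(4*x)))
 g(x) = asin((C1 + exp(4*x))/(C1 - exp(4*x)))


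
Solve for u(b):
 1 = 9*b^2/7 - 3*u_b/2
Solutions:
 u(b) = C1 + 2*b^3/7 - 2*b/3


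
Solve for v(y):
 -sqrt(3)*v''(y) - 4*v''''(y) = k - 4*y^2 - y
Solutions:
 v(y) = C1 + C2*y + C3*sin(3^(1/4)*y/2) + C4*cos(3^(1/4)*y/2) + sqrt(3)*y^4/9 + sqrt(3)*y^3/18 + y^2*(-sqrt(3)*k - 32)/6


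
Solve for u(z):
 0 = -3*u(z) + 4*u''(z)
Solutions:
 u(z) = C1*exp(-sqrt(3)*z/2) + C2*exp(sqrt(3)*z/2)


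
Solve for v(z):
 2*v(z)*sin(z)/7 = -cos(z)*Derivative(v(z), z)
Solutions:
 v(z) = C1*cos(z)^(2/7)


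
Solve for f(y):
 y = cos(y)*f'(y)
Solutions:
 f(y) = C1 + Integral(y/cos(y), y)


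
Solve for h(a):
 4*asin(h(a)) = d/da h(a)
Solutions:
 Integral(1/asin(_y), (_y, h(a))) = C1 + 4*a


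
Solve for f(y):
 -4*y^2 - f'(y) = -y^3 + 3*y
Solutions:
 f(y) = C1 + y^4/4 - 4*y^3/3 - 3*y^2/2


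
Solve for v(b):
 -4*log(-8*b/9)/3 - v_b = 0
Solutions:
 v(b) = C1 - 4*b*log(-b)/3 + b*(-4*log(2) + 4/3 + 8*log(3)/3)


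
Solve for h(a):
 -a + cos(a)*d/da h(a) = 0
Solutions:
 h(a) = C1 + Integral(a/cos(a), a)


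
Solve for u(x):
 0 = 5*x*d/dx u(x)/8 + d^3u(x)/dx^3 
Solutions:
 u(x) = C1 + Integral(C2*airyai(-5^(1/3)*x/2) + C3*airybi(-5^(1/3)*x/2), x)


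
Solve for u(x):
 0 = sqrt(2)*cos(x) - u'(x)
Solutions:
 u(x) = C1 + sqrt(2)*sin(x)


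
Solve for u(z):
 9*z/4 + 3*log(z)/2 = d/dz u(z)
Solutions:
 u(z) = C1 + 9*z^2/8 + 3*z*log(z)/2 - 3*z/2


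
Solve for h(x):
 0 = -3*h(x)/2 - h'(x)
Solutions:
 h(x) = C1*exp(-3*x/2)


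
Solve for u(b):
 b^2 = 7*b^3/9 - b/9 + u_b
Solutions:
 u(b) = C1 - 7*b^4/36 + b^3/3 + b^2/18


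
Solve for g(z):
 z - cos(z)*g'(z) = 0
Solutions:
 g(z) = C1 + Integral(z/cos(z), z)


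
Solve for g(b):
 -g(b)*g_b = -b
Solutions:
 g(b) = -sqrt(C1 + b^2)
 g(b) = sqrt(C1 + b^2)


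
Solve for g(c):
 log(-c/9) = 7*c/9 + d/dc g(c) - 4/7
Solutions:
 g(c) = C1 - 7*c^2/18 + c*log(-c) + c*(-2*log(3) - 3/7)


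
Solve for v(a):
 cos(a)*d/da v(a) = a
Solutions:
 v(a) = C1 + Integral(a/cos(a), a)


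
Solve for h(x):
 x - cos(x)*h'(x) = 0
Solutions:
 h(x) = C1 + Integral(x/cos(x), x)


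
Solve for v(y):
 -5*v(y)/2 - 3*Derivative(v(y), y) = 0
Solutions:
 v(y) = C1*exp(-5*y/6)


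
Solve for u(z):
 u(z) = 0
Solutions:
 u(z) = 0


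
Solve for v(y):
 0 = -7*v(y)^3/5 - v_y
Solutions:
 v(y) = -sqrt(10)*sqrt(-1/(C1 - 7*y))/2
 v(y) = sqrt(10)*sqrt(-1/(C1 - 7*y))/2


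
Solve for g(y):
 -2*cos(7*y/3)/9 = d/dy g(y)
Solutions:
 g(y) = C1 - 2*sin(7*y/3)/21


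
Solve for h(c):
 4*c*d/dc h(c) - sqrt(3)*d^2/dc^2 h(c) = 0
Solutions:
 h(c) = C1 + C2*erfi(sqrt(2)*3^(3/4)*c/3)


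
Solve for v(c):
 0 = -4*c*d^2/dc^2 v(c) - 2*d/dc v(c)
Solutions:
 v(c) = C1 + C2*sqrt(c)


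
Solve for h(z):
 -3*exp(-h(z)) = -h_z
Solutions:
 h(z) = log(C1 + 3*z)


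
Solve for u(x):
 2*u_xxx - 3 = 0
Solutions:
 u(x) = C1 + C2*x + C3*x^2 + x^3/4


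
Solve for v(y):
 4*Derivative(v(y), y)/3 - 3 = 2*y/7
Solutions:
 v(y) = C1 + 3*y^2/28 + 9*y/4


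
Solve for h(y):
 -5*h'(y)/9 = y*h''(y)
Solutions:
 h(y) = C1 + C2*y^(4/9)


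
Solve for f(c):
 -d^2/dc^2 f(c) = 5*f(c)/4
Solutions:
 f(c) = C1*sin(sqrt(5)*c/2) + C2*cos(sqrt(5)*c/2)


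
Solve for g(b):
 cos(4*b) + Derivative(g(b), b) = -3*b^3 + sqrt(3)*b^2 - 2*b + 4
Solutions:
 g(b) = C1 - 3*b^4/4 + sqrt(3)*b^3/3 - b^2 + 4*b - sin(4*b)/4


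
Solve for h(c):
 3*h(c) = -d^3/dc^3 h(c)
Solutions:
 h(c) = C3*exp(-3^(1/3)*c) + (C1*sin(3^(5/6)*c/2) + C2*cos(3^(5/6)*c/2))*exp(3^(1/3)*c/2)


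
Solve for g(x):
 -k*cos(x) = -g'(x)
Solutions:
 g(x) = C1 + k*sin(x)


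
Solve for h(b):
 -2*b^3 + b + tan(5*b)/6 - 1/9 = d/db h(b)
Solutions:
 h(b) = C1 - b^4/2 + b^2/2 - b/9 - log(cos(5*b))/30


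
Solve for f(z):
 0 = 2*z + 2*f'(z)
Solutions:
 f(z) = C1 - z^2/2


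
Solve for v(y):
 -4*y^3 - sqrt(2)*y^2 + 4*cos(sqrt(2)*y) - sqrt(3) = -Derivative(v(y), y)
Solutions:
 v(y) = C1 + y^4 + sqrt(2)*y^3/3 + sqrt(3)*y - 2*sqrt(2)*sin(sqrt(2)*y)


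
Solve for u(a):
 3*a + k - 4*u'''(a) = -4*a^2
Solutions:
 u(a) = C1 + C2*a + C3*a^2 + a^5/60 + a^4/32 + a^3*k/24


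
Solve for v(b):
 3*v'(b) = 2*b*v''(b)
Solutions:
 v(b) = C1 + C2*b^(5/2)


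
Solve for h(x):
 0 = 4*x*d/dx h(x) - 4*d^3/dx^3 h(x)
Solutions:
 h(x) = C1 + Integral(C2*airyai(x) + C3*airybi(x), x)


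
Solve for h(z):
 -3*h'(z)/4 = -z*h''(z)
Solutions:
 h(z) = C1 + C2*z^(7/4)


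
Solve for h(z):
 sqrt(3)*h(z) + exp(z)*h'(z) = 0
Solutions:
 h(z) = C1*exp(sqrt(3)*exp(-z))


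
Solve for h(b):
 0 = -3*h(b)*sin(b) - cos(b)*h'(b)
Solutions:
 h(b) = C1*cos(b)^3


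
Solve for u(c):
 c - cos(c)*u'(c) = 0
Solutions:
 u(c) = C1 + Integral(c/cos(c), c)


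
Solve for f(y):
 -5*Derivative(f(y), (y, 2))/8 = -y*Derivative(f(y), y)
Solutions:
 f(y) = C1 + C2*erfi(2*sqrt(5)*y/5)


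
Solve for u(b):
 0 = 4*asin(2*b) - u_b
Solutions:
 u(b) = C1 + 4*b*asin(2*b) + 2*sqrt(1 - 4*b^2)


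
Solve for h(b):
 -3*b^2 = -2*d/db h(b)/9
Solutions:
 h(b) = C1 + 9*b^3/2


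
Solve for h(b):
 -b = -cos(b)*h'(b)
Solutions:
 h(b) = C1 + Integral(b/cos(b), b)


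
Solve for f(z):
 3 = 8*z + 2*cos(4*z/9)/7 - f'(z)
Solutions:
 f(z) = C1 + 4*z^2 - 3*z + 9*sin(4*z/9)/14


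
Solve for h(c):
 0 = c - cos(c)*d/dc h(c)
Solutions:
 h(c) = C1 + Integral(c/cos(c), c)


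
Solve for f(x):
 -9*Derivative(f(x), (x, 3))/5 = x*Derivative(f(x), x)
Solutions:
 f(x) = C1 + Integral(C2*airyai(-15^(1/3)*x/3) + C3*airybi(-15^(1/3)*x/3), x)


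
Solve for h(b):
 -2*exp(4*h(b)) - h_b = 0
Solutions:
 h(b) = log(-I*(1/(C1 + 8*b))^(1/4))
 h(b) = log(I*(1/(C1 + 8*b))^(1/4))
 h(b) = log(-(1/(C1 + 8*b))^(1/4))
 h(b) = log(1/(C1 + 8*b))/4


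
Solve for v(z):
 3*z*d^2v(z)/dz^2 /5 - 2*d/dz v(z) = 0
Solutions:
 v(z) = C1 + C2*z^(13/3)


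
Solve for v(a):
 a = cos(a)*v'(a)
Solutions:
 v(a) = C1 + Integral(a/cos(a), a)


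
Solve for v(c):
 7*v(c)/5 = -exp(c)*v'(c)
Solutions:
 v(c) = C1*exp(7*exp(-c)/5)


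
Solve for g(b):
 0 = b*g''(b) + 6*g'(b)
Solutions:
 g(b) = C1 + C2/b^5


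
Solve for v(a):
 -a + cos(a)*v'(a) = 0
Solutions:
 v(a) = C1 + Integral(a/cos(a), a)


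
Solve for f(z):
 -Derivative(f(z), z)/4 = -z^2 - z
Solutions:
 f(z) = C1 + 4*z^3/3 + 2*z^2


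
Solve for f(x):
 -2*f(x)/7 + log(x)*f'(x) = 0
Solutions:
 f(x) = C1*exp(2*li(x)/7)


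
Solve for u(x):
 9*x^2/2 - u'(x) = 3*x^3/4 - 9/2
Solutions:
 u(x) = C1 - 3*x^4/16 + 3*x^3/2 + 9*x/2


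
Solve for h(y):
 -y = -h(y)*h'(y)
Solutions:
 h(y) = -sqrt(C1 + y^2)
 h(y) = sqrt(C1 + y^2)


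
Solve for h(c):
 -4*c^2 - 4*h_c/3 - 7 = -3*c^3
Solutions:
 h(c) = C1 + 9*c^4/16 - c^3 - 21*c/4


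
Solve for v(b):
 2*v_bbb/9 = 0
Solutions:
 v(b) = C1 + C2*b + C3*b^2


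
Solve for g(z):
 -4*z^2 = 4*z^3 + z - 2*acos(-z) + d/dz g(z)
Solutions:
 g(z) = C1 - z^4 - 4*z^3/3 - z^2/2 + 2*z*acos(-z) + 2*sqrt(1 - z^2)


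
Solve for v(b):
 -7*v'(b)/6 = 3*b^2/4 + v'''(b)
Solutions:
 v(b) = C1 + C2*sin(sqrt(42)*b/6) + C3*cos(sqrt(42)*b/6) - 3*b^3/14 + 54*b/49


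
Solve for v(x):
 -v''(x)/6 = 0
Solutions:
 v(x) = C1 + C2*x


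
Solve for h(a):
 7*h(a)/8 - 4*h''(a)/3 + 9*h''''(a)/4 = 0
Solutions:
 h(a) = (C1*sin(2^(3/4)*sqrt(3)*7^(1/4)*a*sin(atan(sqrt(878)/16)/2)/6) + C2*cos(2^(3/4)*sqrt(3)*7^(1/4)*a*sin(atan(sqrt(878)/16)/2)/6))*exp(-2^(3/4)*sqrt(3)*7^(1/4)*a*cos(atan(sqrt(878)/16)/2)/6) + (C3*sin(2^(3/4)*sqrt(3)*7^(1/4)*a*sin(atan(sqrt(878)/16)/2)/6) + C4*cos(2^(3/4)*sqrt(3)*7^(1/4)*a*sin(atan(sqrt(878)/16)/2)/6))*exp(2^(3/4)*sqrt(3)*7^(1/4)*a*cos(atan(sqrt(878)/16)/2)/6)


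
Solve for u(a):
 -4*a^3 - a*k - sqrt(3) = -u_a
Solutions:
 u(a) = C1 + a^4 + a^2*k/2 + sqrt(3)*a


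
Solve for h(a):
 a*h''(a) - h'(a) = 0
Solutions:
 h(a) = C1 + C2*a^2


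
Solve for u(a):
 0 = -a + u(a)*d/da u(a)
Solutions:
 u(a) = -sqrt(C1 + a^2)
 u(a) = sqrt(C1 + a^2)


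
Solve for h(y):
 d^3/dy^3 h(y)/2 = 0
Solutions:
 h(y) = C1 + C2*y + C3*y^2


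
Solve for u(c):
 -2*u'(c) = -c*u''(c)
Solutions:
 u(c) = C1 + C2*c^3


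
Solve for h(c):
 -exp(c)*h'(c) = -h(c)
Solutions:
 h(c) = C1*exp(-exp(-c))


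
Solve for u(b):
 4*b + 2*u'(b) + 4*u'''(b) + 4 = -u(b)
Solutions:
 u(b) = C1*exp(-3^(1/3)*b*(-(9 + sqrt(105))^(1/3) + 2*3^(1/3)/(9 + sqrt(105))^(1/3))/12)*sin(3^(1/6)*b*(6/(9 + sqrt(105))^(1/3) + 3^(2/3)*(9 + sqrt(105))^(1/3))/12) + C2*exp(-3^(1/3)*b*(-(9 + sqrt(105))^(1/3) + 2*3^(1/3)/(9 + sqrt(105))^(1/3))/12)*cos(3^(1/6)*b*(6/(9 + sqrt(105))^(1/3) + 3^(2/3)*(9 + sqrt(105))^(1/3))/12) + C3*exp(3^(1/3)*b*(-(9 + sqrt(105))^(1/3) + 2*3^(1/3)/(9 + sqrt(105))^(1/3))/6) - 4*b + 4


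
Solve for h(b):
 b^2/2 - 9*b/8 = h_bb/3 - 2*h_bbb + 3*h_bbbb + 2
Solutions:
 h(b) = C1 + C4*exp(b/3) + b^4/8 + 39*b^3/16 + 219*b^2/8 + b*(C2 + C3*exp(b)^(1/3))


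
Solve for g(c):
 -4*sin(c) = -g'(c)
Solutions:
 g(c) = C1 - 4*cos(c)


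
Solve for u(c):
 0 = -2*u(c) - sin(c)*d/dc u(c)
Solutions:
 u(c) = C1*(cos(c) + 1)/(cos(c) - 1)


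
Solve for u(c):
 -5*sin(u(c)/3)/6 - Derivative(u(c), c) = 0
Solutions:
 5*c/6 + 3*log(cos(u(c)/3) - 1)/2 - 3*log(cos(u(c)/3) + 1)/2 = C1


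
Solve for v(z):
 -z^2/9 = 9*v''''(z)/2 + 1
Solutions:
 v(z) = C1 + C2*z + C3*z^2 + C4*z^3 - z^6/14580 - z^4/108


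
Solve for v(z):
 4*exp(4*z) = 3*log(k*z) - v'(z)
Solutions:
 v(z) = C1 + 3*z*log(k*z) - 3*z - exp(4*z)


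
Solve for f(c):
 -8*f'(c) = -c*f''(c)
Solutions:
 f(c) = C1 + C2*c^9


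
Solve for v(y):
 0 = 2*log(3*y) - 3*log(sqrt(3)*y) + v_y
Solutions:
 v(y) = C1 + y*log(y) - y - y*log(3)/2


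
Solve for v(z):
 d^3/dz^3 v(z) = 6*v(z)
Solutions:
 v(z) = C3*exp(6^(1/3)*z) + (C1*sin(2^(1/3)*3^(5/6)*z/2) + C2*cos(2^(1/3)*3^(5/6)*z/2))*exp(-6^(1/3)*z/2)


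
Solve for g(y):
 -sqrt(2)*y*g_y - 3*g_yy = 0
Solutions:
 g(y) = C1 + C2*erf(2^(3/4)*sqrt(3)*y/6)


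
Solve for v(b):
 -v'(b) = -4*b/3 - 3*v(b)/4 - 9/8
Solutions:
 v(b) = C1*exp(3*b/4) - 16*b/9 - 209/54


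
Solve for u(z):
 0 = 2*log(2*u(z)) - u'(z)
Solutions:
 -Integral(1/(log(_y) + log(2)), (_y, u(z)))/2 = C1 - z


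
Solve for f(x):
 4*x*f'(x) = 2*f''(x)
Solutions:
 f(x) = C1 + C2*erfi(x)


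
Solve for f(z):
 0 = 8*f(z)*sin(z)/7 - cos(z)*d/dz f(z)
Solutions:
 f(z) = C1/cos(z)^(8/7)


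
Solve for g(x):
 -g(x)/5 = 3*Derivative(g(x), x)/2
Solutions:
 g(x) = C1*exp(-2*x/15)


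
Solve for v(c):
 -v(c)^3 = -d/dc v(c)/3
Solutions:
 v(c) = -sqrt(2)*sqrt(-1/(C1 + 3*c))/2
 v(c) = sqrt(2)*sqrt(-1/(C1 + 3*c))/2


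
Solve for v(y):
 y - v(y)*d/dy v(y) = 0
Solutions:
 v(y) = -sqrt(C1 + y^2)
 v(y) = sqrt(C1 + y^2)


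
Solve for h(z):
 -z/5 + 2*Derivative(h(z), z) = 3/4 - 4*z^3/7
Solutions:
 h(z) = C1 - z^4/14 + z^2/20 + 3*z/8


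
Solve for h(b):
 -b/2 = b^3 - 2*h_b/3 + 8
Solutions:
 h(b) = C1 + 3*b^4/8 + 3*b^2/8 + 12*b


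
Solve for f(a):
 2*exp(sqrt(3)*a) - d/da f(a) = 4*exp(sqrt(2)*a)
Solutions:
 f(a) = C1 - 2*sqrt(2)*exp(sqrt(2)*a) + 2*sqrt(3)*exp(sqrt(3)*a)/3


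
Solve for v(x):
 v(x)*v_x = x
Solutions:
 v(x) = -sqrt(C1 + x^2)
 v(x) = sqrt(C1 + x^2)


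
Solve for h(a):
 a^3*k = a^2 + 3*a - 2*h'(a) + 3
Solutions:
 h(a) = C1 - a^4*k/8 + a^3/6 + 3*a^2/4 + 3*a/2


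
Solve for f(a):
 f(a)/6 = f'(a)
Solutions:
 f(a) = C1*exp(a/6)


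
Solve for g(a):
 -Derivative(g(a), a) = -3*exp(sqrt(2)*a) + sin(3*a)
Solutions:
 g(a) = C1 + 3*sqrt(2)*exp(sqrt(2)*a)/2 + cos(3*a)/3


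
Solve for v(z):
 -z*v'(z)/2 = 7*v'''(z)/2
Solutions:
 v(z) = C1 + Integral(C2*airyai(-7^(2/3)*z/7) + C3*airybi(-7^(2/3)*z/7), z)


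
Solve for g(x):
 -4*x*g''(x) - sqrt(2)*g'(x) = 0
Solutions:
 g(x) = C1 + C2*x^(1 - sqrt(2)/4)


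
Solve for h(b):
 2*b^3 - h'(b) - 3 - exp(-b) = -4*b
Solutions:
 h(b) = C1 + b^4/2 + 2*b^2 - 3*b + exp(-b)


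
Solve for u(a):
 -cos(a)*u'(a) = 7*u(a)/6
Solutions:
 u(a) = C1*(sin(a) - 1)^(7/12)/(sin(a) + 1)^(7/12)


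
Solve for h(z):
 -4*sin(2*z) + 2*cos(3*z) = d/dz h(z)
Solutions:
 h(z) = C1 + 2*sin(3*z)/3 + 2*cos(2*z)


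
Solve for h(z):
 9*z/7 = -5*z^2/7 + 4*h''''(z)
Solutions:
 h(z) = C1 + C2*z + C3*z^2 + C4*z^3 + z^6/2016 + 3*z^5/1120


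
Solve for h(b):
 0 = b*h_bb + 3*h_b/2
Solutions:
 h(b) = C1 + C2/sqrt(b)


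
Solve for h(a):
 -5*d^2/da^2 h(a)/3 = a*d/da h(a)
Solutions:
 h(a) = C1 + C2*erf(sqrt(30)*a/10)


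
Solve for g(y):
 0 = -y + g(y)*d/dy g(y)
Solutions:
 g(y) = -sqrt(C1 + y^2)
 g(y) = sqrt(C1 + y^2)


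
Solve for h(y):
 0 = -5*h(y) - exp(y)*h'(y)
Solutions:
 h(y) = C1*exp(5*exp(-y))


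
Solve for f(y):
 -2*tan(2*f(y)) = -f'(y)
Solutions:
 f(y) = -asin(C1*exp(4*y))/2 + pi/2
 f(y) = asin(C1*exp(4*y))/2


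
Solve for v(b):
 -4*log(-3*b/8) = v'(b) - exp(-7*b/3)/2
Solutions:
 v(b) = C1 - 4*b*log(-b) + 4*b*(-log(3) + 1 + 3*log(2)) - 3*exp(-7*b/3)/14


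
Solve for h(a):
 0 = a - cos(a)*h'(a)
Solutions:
 h(a) = C1 + Integral(a/cos(a), a)


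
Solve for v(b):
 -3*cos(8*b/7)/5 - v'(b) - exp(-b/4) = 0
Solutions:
 v(b) = C1 - 21*sin(8*b/7)/40 + 4*exp(-b/4)


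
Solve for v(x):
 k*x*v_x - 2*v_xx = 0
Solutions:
 v(x) = Piecewise((-sqrt(pi)*C1*erf(x*sqrt(-k)/2)/sqrt(-k) - C2, (k > 0) | (k < 0)), (-C1*x - C2, True))


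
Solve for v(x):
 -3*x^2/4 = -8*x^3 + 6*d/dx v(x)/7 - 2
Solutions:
 v(x) = C1 + 7*x^4/3 - 7*x^3/24 + 7*x/3


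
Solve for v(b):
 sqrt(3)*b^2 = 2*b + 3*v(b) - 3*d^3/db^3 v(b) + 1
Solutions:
 v(b) = C3*exp(b) + sqrt(3)*b^2/3 - 2*b/3 + (C1*sin(sqrt(3)*b/2) + C2*cos(sqrt(3)*b/2))*exp(-b/2) - 1/3


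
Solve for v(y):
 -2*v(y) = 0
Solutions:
 v(y) = 0


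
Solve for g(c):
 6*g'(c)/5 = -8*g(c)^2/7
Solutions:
 g(c) = 21/(C1 + 20*c)


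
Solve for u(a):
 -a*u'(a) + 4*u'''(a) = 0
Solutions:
 u(a) = C1 + Integral(C2*airyai(2^(1/3)*a/2) + C3*airybi(2^(1/3)*a/2), a)


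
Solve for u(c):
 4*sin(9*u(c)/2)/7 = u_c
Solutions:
 -4*c/7 + log(cos(9*u(c)/2) - 1)/9 - log(cos(9*u(c)/2) + 1)/9 = C1


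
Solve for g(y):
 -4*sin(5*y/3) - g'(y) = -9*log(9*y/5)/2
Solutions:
 g(y) = C1 + 9*y*log(y)/2 - 9*y*log(5)/2 - 9*y/2 + 9*y*log(3) + 12*cos(5*y/3)/5
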